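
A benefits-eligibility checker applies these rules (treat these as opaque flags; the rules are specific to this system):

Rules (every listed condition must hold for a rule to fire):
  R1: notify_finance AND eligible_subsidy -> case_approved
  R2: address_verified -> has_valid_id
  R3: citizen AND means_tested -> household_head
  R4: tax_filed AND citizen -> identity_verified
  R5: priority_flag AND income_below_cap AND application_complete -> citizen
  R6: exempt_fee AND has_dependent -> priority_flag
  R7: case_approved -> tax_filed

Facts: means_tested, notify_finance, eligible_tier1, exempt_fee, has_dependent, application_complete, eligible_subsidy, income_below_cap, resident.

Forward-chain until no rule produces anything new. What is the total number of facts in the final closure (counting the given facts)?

Round 1: R1 [notify_finance AND eligible_subsidy -> case_approved]; R6 [exempt_fee AND has_dependent -> priority_flag]. Adds case_approved, priority_flag.
Round 2: R5 [priority_flag AND income_below_cap AND application_complete -> citizen]; R7 [case_approved -> tax_filed]. Adds citizen, tax_filed.
Round 3: R3 [citizen AND means_tested -> household_head]; R4 [tax_filed AND citizen -> identity_verified]. Adds household_head, identity_verified.
Closure: {application_complete, case_approved, citizen, eligible_subsidy, eligible_tier1, exempt_fee, has_dependent, household_head, identity_verified, income_below_cap, means_tested, notify_finance, priority_flag, resident, tax_filed} — 15 facts.

15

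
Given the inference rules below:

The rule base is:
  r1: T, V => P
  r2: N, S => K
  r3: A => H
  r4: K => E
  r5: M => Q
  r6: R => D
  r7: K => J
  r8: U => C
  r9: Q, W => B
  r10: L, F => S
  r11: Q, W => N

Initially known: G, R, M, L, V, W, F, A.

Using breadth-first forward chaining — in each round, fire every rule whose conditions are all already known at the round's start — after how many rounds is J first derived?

Round 1: r3 [A => H]; r5 [M => Q]; r6 [R => D]; r10 [L, F => S]. Adds H, Q, D, S.
Round 2: r9 [Q, W => B]; r11 [Q, W => N]. Adds B, N.
Round 3: r2 [N, S => K]. Adds K.
Round 4: r4 [K => E]; r7 [K => J]. Adds E, J.
J first appears in round 4.

4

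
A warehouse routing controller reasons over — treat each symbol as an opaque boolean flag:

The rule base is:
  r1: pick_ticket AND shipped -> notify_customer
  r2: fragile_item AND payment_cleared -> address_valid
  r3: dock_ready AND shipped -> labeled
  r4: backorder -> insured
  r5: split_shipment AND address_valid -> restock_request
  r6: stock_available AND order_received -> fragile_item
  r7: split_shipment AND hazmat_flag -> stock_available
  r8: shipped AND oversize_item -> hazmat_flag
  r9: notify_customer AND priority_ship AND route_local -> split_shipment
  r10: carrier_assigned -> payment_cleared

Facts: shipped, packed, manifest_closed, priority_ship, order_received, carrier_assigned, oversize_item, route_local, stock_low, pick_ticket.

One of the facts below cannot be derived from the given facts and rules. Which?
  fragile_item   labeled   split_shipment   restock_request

labeled

Round 1: r1 [pick_ticket AND shipped -> notify_customer]; r8 [shipped AND oversize_item -> hazmat_flag]; r10 [carrier_assigned -> payment_cleared]. New: notify_customer, hazmat_flag, payment_cleared.
Round 2: r9 [notify_customer AND priority_ship AND route_local -> split_shipment]. New: split_shipment.
Round 3: r7 [split_shipment AND hazmat_flag -> stock_available]. New: stock_available.
Round 4: r6 [stock_available AND order_received -> fragile_item]. New: fragile_item.
Round 5: r2 [fragile_item AND payment_cleared -> address_valid]. New: address_valid.
Round 6: r5 [split_shipment AND address_valid -> restock_request]. New: restock_request.
Derived: fragile_item (round 4), split_shipment (round 2), restock_request (round 6). labeled never appears in any round.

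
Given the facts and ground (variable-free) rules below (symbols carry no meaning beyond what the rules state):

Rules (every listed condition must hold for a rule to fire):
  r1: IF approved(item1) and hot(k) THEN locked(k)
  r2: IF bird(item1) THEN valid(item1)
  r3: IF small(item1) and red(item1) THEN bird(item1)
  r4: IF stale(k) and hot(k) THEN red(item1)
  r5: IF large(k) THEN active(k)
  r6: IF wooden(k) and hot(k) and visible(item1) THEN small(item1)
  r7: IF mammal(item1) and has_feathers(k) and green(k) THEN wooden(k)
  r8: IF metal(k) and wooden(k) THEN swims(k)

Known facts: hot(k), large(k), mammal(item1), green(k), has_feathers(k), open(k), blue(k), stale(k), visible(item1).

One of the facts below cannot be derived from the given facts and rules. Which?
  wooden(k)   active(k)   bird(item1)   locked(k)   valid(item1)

Round 1 fires r4, r5, r7, giving red(item1), active(k), wooden(k).
Round 2 fires r6, giving small(item1).
Round 3 fires r3, giving bird(item1).
Round 4 fires r2, giving valid(item1).
Derived: wooden(k) (round 1), bird(item1) (round 3), valid(item1) (round 4), active(k) (round 1). locked(k) never appears in any round.

locked(k)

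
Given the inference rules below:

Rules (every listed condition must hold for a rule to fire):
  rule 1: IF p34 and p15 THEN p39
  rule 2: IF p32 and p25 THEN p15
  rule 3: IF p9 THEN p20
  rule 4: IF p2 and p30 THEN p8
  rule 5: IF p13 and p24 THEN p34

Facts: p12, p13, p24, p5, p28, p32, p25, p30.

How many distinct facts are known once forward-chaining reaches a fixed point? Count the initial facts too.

Round 1 fires rule 2, rule 5, giving p15, p34.
Round 2 fires rule 1, giving p39.
Closure: {p12, p13, p15, p24, p25, p28, p30, p32, p34, p39, p5} — 11 facts.

11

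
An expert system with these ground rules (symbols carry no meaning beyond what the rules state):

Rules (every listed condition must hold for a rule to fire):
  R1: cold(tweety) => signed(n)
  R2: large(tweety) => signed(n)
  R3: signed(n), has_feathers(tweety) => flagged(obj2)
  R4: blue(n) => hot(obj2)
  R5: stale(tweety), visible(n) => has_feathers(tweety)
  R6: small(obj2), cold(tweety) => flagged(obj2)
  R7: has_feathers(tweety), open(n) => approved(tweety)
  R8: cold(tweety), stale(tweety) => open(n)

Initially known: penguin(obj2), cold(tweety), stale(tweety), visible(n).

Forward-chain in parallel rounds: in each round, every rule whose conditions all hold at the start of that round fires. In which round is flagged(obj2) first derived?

Round 1 fires R1, R5, R8, giving signed(n), has_feathers(tweety), open(n).
Round 2 fires R3, R7, giving flagged(obj2), approved(tweety).
flagged(obj2) first appears in round 2.

2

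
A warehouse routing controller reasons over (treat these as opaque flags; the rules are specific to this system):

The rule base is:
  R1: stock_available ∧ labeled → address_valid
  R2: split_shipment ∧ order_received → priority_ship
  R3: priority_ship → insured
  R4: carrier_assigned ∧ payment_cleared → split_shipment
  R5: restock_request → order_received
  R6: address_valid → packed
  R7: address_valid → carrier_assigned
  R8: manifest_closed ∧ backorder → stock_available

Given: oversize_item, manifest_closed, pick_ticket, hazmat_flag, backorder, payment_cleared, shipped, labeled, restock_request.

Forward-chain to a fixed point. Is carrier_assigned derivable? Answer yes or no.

[1] R5 [restock_request → order_received]; R8 [manifest_closed ∧ backorder → stock_available]. ⇒ new: order_received, stock_available.
[2] R1 [stock_available ∧ labeled → address_valid]. ⇒ new: address_valid.
[3] R6 [address_valid → packed]; R7 [address_valid → carrier_assigned]. ⇒ new: packed, carrier_assigned.
[4] R4 [carrier_assigned ∧ payment_cleared → split_shipment]. ⇒ new: split_shipment.
[5] R2 [split_shipment ∧ order_received → priority_ship]. ⇒ new: priority_ship.
[6] R3 [priority_ship → insured]. ⇒ new: insured.
carrier_assigned appears in round 3, so it is derivable.

yes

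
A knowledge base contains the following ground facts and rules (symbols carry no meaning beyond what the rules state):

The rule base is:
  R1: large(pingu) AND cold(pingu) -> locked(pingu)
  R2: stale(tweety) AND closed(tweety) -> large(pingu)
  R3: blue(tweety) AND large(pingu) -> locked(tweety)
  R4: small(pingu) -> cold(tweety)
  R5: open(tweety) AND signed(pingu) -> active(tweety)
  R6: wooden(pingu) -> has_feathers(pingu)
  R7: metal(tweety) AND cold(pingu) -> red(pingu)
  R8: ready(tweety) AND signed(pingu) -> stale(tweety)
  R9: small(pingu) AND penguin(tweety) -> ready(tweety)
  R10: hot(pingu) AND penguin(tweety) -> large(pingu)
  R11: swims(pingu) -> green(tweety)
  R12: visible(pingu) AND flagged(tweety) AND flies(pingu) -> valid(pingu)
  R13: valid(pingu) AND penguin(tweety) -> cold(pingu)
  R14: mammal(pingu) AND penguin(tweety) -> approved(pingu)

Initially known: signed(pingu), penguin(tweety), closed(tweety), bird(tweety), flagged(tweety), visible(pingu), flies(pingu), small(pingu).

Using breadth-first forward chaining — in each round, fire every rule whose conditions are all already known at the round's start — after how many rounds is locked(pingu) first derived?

4

Round 1 fires R4, R9, R12, giving cold(tweety), ready(tweety), valid(pingu).
Round 2 fires R8, R13, giving stale(tweety), cold(pingu).
Round 3 fires R2, giving large(pingu).
Round 4 fires R1, giving locked(pingu).
locked(pingu) first appears in round 4.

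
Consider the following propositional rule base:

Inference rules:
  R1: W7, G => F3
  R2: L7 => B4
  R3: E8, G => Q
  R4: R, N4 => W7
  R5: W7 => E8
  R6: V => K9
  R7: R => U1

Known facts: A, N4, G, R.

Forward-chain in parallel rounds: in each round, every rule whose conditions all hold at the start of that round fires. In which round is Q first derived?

Round 1: R4 [R, N4 => W7]; R7 [R => U1]. Adds W7, U1.
Round 2: R1 [W7, G => F3]; R5 [W7 => E8]. Adds F3, E8.
Round 3: R3 [E8, G => Q]. Adds Q.
Q first appears in round 3.

3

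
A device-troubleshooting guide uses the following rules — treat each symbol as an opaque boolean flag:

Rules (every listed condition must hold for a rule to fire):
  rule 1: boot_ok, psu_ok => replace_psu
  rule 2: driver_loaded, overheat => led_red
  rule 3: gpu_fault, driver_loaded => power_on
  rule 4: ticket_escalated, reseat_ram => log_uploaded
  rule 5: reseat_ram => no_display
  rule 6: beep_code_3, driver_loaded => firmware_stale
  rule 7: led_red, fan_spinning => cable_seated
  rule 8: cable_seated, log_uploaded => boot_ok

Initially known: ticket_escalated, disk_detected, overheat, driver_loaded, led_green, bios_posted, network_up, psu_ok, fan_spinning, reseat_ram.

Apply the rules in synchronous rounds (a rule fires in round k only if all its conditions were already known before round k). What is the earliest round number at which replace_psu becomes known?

4

Round 1: rule 2 [driver_loaded, overheat => led_red]; rule 4 [ticket_escalated, reseat_ram => log_uploaded]; rule 5 [reseat_ram => no_display]. New: led_red, log_uploaded, no_display.
Round 2: rule 7 [led_red, fan_spinning => cable_seated]. New: cable_seated.
Round 3: rule 8 [cable_seated, log_uploaded => boot_ok]. New: boot_ok.
Round 4: rule 1 [boot_ok, psu_ok => replace_psu]. New: replace_psu.
replace_psu first appears in round 4.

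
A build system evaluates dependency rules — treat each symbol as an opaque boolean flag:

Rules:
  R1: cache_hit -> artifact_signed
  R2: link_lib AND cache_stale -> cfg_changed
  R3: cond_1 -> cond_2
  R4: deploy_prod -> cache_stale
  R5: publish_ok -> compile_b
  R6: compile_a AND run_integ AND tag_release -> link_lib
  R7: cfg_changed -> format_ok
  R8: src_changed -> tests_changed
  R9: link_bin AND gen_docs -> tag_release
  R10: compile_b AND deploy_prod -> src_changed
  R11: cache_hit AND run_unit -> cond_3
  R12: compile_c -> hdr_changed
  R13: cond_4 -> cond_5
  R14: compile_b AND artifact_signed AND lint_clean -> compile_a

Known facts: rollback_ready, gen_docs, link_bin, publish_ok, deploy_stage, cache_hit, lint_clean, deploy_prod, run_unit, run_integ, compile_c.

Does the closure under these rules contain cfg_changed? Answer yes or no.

Round 1: R1 [cache_hit -> artifact_signed]; R4 [deploy_prod -> cache_stale]; R5 [publish_ok -> compile_b]; R9 [link_bin AND gen_docs -> tag_release]; R11 [cache_hit AND run_unit -> cond_3]; R12 [compile_c -> hdr_changed]. New: artifact_signed, cache_stale, compile_b, tag_release, cond_3, hdr_changed.
Round 2: R10 [compile_b AND deploy_prod -> src_changed]; R14 [compile_b AND artifact_signed AND lint_clean -> compile_a]. New: src_changed, compile_a.
Round 3: R6 [compile_a AND run_integ AND tag_release -> link_lib]; R8 [src_changed -> tests_changed]. New: link_lib, tests_changed.
Round 4: R2 [link_lib AND cache_stale -> cfg_changed]. New: cfg_changed.
Round 5: R7 [cfg_changed -> format_ok]. New: format_ok.
cfg_changed appears in round 4, so it is derivable.

yes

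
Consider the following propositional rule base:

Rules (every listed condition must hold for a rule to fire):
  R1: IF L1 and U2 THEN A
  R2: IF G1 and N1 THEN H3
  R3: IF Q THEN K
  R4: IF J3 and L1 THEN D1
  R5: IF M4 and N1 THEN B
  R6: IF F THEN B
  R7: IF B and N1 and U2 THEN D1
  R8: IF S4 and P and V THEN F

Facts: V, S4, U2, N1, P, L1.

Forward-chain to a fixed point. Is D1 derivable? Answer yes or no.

Round 1: R1 [IF L1 and U2 THEN A]; R8 [IF S4 and P and V THEN F]. New: A, F.
Round 2: R6 [IF F THEN B]. New: B.
Round 3: R7 [IF B and N1 and U2 THEN D1]. New: D1.
D1 appears in round 3, so it is derivable.

yes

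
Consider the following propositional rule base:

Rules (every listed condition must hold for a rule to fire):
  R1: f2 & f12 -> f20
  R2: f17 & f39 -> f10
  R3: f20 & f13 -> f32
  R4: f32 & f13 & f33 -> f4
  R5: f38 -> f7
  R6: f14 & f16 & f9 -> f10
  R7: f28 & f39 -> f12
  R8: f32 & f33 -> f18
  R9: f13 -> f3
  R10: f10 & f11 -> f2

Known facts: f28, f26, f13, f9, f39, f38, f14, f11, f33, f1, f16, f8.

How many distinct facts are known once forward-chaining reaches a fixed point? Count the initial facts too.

Round 1: R5 [f38 -> f7]; R6 [f14 & f16 & f9 -> f10]; R7 [f28 & f39 -> f12]; R9 [f13 -> f3]. New: f7, f10, f12, f3.
Round 2: R10 [f10 & f11 -> f2]. New: f2.
Round 3: R1 [f2 & f12 -> f20]. New: f20.
Round 4: R3 [f20 & f13 -> f32]. New: f32.
Round 5: R4 [f32 & f13 & f33 -> f4]; R8 [f32 & f33 -> f18]. New: f4, f18.
Closure: {f1, f10, f11, f12, f13, f14, f16, f18, f2, f20, f26, f28, f3, f32, f33, f38, f39, f4, f7, f8, f9} — 21 facts.

21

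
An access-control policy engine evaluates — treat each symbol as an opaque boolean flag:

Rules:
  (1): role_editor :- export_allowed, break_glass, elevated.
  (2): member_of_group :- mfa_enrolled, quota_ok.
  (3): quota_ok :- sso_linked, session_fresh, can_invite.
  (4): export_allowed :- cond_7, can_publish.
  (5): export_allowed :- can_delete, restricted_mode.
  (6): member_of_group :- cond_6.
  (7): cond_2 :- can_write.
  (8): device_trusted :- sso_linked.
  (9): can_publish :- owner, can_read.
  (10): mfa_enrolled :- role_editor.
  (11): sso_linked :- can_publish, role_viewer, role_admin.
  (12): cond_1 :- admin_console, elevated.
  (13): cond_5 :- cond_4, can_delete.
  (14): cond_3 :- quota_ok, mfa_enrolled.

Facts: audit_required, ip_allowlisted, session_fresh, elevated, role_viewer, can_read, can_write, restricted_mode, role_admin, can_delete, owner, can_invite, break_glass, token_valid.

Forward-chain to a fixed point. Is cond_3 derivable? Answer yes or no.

yes

Round 1 — (5), (7), (9), derive export_allowed, cond_2, can_publish.
Round 2 — (1), (11), derive role_editor, sso_linked.
Round 3 — (3), (8), (10), derive quota_ok, device_trusted, mfa_enrolled.
Round 4 — (2), (14), derive member_of_group, cond_3.
cond_3 appears in round 4, so it is derivable.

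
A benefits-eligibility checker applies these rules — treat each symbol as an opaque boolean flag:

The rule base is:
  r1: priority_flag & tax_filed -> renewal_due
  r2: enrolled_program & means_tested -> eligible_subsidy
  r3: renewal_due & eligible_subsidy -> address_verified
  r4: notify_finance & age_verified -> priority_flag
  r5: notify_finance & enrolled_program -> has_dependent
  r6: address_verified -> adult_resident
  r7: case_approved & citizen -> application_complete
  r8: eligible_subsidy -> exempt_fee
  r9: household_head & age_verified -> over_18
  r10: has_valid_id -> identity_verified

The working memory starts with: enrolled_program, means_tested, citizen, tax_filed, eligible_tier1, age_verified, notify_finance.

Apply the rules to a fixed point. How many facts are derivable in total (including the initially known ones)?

14

Round 1 fires r2, r4, r5, giving eligible_subsidy, priority_flag, has_dependent.
Round 2 fires r1, r8, giving renewal_due, exempt_fee.
Round 3 fires r3, giving address_verified.
Round 4 fires r6, giving adult_resident.
Closure: {address_verified, adult_resident, age_verified, citizen, eligible_subsidy, eligible_tier1, enrolled_program, exempt_fee, has_dependent, means_tested, notify_finance, priority_flag, renewal_due, tax_filed} — 14 facts.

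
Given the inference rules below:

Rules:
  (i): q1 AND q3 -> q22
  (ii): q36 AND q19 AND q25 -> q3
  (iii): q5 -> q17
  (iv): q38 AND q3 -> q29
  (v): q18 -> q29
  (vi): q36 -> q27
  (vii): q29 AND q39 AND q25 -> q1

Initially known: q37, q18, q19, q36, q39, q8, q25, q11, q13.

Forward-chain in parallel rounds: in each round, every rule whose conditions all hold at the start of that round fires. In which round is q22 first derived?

3

Round 1 — (ii), (v), (vi), derive q3, q29, q27.
Round 2 — (vii), derive q1.
Round 3 — (i), derive q22.
q22 first appears in round 3.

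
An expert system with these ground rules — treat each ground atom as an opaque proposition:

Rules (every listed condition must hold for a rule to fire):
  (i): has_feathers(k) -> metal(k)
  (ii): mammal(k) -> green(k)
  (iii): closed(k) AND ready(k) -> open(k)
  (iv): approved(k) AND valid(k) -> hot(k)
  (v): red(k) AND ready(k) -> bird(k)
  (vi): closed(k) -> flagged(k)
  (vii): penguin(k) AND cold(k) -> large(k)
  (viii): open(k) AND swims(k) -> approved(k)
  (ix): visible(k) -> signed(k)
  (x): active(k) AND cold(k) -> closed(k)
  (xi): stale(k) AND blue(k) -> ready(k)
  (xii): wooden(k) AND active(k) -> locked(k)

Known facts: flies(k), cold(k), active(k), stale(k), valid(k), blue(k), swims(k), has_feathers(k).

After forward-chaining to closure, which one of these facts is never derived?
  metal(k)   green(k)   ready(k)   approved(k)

Round 1 fires (i), (x), (xi), giving metal(k), closed(k), ready(k).
Round 2 fires (iii), (vi), giving open(k), flagged(k).
Round 3 fires (viii), giving approved(k).
Round 4 fires (iv), giving hot(k).
Derived: ready(k) (round 1), metal(k) (round 1), approved(k) (round 3). green(k) never appears in any round.

green(k)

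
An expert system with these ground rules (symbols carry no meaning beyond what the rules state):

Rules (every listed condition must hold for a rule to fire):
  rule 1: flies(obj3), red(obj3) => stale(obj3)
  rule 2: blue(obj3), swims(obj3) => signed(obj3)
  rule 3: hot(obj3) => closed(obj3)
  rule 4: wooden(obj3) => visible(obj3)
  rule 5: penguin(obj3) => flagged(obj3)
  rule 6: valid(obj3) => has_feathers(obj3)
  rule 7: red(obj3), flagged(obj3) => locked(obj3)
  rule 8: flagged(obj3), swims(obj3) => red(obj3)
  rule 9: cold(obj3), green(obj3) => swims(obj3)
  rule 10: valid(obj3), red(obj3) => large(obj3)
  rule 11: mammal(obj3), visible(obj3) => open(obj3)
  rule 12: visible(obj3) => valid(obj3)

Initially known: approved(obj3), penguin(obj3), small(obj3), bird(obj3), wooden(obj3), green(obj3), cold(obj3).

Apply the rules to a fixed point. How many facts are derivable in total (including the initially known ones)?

15

Round 1 — rule 4, rule 5, rule 9, derive visible(obj3), flagged(obj3), swims(obj3).
Round 2 — rule 8, rule 12, derive red(obj3), valid(obj3).
Round 3 — rule 6, rule 7, rule 10, derive has_feathers(obj3), locked(obj3), large(obj3).
Closure: {approved(obj3), bird(obj3), cold(obj3), flagged(obj3), green(obj3), has_feathers(obj3), large(obj3), locked(obj3), penguin(obj3), red(obj3), small(obj3), swims(obj3), valid(obj3), visible(obj3), wooden(obj3)} — 15 facts.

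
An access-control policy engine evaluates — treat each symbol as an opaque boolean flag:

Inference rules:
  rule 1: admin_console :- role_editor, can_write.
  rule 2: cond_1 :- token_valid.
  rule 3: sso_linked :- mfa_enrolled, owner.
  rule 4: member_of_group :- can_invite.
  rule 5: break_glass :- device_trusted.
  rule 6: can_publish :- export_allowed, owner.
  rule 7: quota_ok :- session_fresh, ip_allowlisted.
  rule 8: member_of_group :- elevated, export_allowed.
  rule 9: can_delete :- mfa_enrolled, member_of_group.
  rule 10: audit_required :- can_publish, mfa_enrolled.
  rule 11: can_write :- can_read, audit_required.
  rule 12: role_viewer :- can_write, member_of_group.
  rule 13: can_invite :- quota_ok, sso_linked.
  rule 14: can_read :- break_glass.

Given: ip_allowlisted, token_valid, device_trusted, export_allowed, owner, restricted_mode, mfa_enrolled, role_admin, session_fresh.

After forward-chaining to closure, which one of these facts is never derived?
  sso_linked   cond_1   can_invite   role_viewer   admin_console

Round 1: rule 2 [cond_1 :- token_valid.]; rule 3 [sso_linked :- mfa_enrolled, owner.]; rule 5 [break_glass :- device_trusted.]; rule 6 [can_publish :- export_allowed, owner.]; rule 7 [quota_ok :- session_fresh, ip_allowlisted.]. Adds cond_1, sso_linked, break_glass, can_publish, quota_ok.
Round 2: rule 10 [audit_required :- can_publish, mfa_enrolled.]; rule 13 [can_invite :- quota_ok, sso_linked.]; rule 14 [can_read :- break_glass.]. Adds audit_required, can_invite, can_read.
Round 3: rule 4 [member_of_group :- can_invite.]; rule 11 [can_write :- can_read, audit_required.]. Adds member_of_group, can_write.
Round 4: rule 9 [can_delete :- mfa_enrolled, member_of_group.]; rule 12 [role_viewer :- can_write, member_of_group.]. Adds can_delete, role_viewer.
Derived: cond_1 (round 1), role_viewer (round 4), can_invite (round 2), sso_linked (round 1). admin_console never appears in any round.

admin_console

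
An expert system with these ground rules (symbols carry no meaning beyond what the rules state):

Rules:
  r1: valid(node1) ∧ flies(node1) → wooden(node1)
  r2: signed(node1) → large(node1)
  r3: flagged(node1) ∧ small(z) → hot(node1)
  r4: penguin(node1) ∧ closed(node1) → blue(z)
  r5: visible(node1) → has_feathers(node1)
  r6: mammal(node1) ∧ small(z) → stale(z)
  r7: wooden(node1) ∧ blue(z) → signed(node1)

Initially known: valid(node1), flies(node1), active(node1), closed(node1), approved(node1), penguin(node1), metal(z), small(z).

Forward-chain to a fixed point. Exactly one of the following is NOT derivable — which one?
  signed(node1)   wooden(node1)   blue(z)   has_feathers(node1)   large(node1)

[1] r1 [valid(node1) ∧ flies(node1) → wooden(node1)]; r4 [penguin(node1) ∧ closed(node1) → blue(z)]. ⇒ new: wooden(node1), blue(z).
[2] r7 [wooden(node1) ∧ blue(z) → signed(node1)]. ⇒ new: signed(node1).
[3] r2 [signed(node1) → large(node1)]. ⇒ new: large(node1).
Derived: blue(z) (round 1), signed(node1) (round 2), large(node1) (round 3), wooden(node1) (round 1). has_feathers(node1) never appears in any round.

has_feathers(node1)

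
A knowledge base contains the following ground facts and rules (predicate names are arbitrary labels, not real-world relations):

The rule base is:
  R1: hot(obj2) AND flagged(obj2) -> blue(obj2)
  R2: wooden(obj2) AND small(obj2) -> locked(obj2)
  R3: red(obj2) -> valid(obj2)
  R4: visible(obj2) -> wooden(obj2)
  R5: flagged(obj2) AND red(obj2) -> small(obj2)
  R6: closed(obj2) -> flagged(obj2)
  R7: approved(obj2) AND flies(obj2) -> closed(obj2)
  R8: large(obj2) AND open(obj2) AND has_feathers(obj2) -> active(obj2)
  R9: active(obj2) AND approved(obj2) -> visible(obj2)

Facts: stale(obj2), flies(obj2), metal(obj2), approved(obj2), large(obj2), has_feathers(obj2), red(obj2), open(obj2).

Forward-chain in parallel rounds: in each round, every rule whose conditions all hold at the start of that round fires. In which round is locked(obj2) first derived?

4

Round 1: R3 [red(obj2) -> valid(obj2)]; R7 [approved(obj2) AND flies(obj2) -> closed(obj2)]; R8 [large(obj2) AND open(obj2) AND has_feathers(obj2) -> active(obj2)]. New: valid(obj2), closed(obj2), active(obj2).
Round 2: R6 [closed(obj2) -> flagged(obj2)]; R9 [active(obj2) AND approved(obj2) -> visible(obj2)]. New: flagged(obj2), visible(obj2).
Round 3: R4 [visible(obj2) -> wooden(obj2)]; R5 [flagged(obj2) AND red(obj2) -> small(obj2)]. New: wooden(obj2), small(obj2).
Round 4: R2 [wooden(obj2) AND small(obj2) -> locked(obj2)]. New: locked(obj2).
locked(obj2) first appears in round 4.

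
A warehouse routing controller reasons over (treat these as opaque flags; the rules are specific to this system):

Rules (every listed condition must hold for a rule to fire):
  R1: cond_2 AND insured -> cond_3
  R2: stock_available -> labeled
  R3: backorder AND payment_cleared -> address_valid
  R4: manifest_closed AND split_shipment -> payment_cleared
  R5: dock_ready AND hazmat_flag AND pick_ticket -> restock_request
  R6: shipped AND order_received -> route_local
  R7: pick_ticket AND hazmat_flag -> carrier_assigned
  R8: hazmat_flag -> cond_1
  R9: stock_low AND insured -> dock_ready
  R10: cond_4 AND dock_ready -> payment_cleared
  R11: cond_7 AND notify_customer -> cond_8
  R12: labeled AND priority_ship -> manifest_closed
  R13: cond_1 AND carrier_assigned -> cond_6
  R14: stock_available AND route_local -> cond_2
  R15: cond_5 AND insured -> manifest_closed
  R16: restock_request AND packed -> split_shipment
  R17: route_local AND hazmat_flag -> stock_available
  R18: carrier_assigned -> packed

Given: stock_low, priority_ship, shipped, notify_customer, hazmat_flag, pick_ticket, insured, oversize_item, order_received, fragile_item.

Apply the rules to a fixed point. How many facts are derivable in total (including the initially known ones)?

24

Round 1 — R6, R7, R8, R9, derive route_local, carrier_assigned, cond_1, dock_ready.
Round 2 — R5, R13, R17, R18, derive restock_request, cond_6, stock_available, packed.
Round 3 — R2, R14, R16, derive labeled, cond_2, split_shipment.
Round 4 — R1, R12, derive cond_3, manifest_closed.
Round 5 — R4, derive payment_cleared.
Closure: {carrier_assigned, cond_1, cond_2, cond_3, cond_6, dock_ready, fragile_item, hazmat_flag, insured, labeled, manifest_closed, notify_customer, order_received, oversize_item, packed, payment_cleared, pick_ticket, priority_ship, restock_request, route_local, shipped, split_shipment, stock_available, stock_low} — 24 facts.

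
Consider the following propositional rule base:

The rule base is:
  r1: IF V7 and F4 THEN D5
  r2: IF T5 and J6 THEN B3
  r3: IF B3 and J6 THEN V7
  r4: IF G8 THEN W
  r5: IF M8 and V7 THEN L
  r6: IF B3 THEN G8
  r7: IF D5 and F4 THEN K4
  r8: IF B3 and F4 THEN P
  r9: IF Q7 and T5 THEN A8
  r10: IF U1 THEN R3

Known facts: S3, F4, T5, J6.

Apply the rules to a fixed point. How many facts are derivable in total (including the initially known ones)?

11

[1] r2 [IF T5 and J6 THEN B3]. ⇒ new: B3.
[2] r3 [IF B3 and J6 THEN V7]; r6 [IF B3 THEN G8]; r8 [IF B3 and F4 THEN P]. ⇒ new: V7, G8, P.
[3] r1 [IF V7 and F4 THEN D5]; r4 [IF G8 THEN W]. ⇒ new: D5, W.
[4] r7 [IF D5 and F4 THEN K4]. ⇒ new: K4.
Closure: {B3, D5, F4, G8, J6, K4, P, S3, T5, V7, W} — 11 facts.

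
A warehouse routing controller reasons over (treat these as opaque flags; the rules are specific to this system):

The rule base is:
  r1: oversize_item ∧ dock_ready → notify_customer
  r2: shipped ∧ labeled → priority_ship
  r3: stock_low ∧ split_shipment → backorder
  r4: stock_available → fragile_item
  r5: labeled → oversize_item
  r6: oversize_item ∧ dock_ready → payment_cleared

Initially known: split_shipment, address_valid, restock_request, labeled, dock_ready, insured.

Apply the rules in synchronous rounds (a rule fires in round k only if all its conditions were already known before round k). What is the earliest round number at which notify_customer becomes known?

[1] r5 [labeled → oversize_item]. ⇒ new: oversize_item.
[2] r1 [oversize_item ∧ dock_ready → notify_customer]; r6 [oversize_item ∧ dock_ready → payment_cleared]. ⇒ new: notify_customer, payment_cleared.
notify_customer first appears in round 2.

2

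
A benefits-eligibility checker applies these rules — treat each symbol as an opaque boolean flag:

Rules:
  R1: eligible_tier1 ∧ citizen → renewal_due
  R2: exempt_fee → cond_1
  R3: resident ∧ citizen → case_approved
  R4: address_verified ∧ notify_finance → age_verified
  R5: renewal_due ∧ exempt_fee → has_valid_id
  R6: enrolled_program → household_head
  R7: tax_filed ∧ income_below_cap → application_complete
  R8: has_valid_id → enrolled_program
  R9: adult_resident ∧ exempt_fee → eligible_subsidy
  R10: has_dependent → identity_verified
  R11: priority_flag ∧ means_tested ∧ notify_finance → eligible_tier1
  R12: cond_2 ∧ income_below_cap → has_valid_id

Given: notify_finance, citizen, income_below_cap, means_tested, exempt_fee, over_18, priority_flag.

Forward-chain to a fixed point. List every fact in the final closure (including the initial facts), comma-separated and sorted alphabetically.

Round 1: R2 [exempt_fee → cond_1]; R11 [priority_flag ∧ means_tested ∧ notify_finance → eligible_tier1]. Adds cond_1, eligible_tier1.
Round 2: R1 [eligible_tier1 ∧ citizen → renewal_due]. Adds renewal_due.
Round 3: R5 [renewal_due ∧ exempt_fee → has_valid_id]. Adds has_valid_id.
Round 4: R8 [has_valid_id → enrolled_program]. Adds enrolled_program.
Round 5: R6 [enrolled_program → household_head]. Adds household_head.

citizen, cond_1, eligible_tier1, enrolled_program, exempt_fee, has_valid_id, household_head, income_below_cap, means_tested, notify_finance, over_18, priority_flag, renewal_due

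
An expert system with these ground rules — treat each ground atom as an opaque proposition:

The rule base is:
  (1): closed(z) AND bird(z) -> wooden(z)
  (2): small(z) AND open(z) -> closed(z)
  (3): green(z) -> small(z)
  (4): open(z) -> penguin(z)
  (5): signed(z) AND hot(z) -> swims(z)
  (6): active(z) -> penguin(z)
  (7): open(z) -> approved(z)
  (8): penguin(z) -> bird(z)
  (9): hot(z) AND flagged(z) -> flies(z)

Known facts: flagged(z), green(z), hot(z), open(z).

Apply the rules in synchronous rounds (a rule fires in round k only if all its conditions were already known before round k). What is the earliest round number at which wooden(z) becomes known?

3

[1] (3) [green(z) -> small(z)]; (4) [open(z) -> penguin(z)]; (7) [open(z) -> approved(z)]; (9) [hot(z) AND flagged(z) -> flies(z)]. ⇒ new: small(z), penguin(z), approved(z), flies(z).
[2] (2) [small(z) AND open(z) -> closed(z)]; (8) [penguin(z) -> bird(z)]. ⇒ new: closed(z), bird(z).
[3] (1) [closed(z) AND bird(z) -> wooden(z)]. ⇒ new: wooden(z).
wooden(z) first appears in round 3.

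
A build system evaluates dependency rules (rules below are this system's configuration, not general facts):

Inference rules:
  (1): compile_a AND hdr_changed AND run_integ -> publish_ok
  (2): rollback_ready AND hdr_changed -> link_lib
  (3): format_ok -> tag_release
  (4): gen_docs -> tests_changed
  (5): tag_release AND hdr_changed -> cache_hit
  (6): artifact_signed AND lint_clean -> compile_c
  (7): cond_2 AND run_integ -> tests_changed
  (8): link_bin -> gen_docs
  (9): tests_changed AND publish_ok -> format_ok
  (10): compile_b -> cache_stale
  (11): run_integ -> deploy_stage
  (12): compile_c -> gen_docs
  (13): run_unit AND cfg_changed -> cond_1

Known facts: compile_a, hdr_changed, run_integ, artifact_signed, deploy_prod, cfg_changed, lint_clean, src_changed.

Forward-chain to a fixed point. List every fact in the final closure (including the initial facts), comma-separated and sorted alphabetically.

Round 1: (1) [compile_a AND hdr_changed AND run_integ -> publish_ok]; (6) [artifact_signed AND lint_clean -> compile_c]; (11) [run_integ -> deploy_stage]. New: publish_ok, compile_c, deploy_stage.
Round 2: (12) [compile_c -> gen_docs]. New: gen_docs.
Round 3: (4) [gen_docs -> tests_changed]. New: tests_changed.
Round 4: (9) [tests_changed AND publish_ok -> format_ok]. New: format_ok.
Round 5: (3) [format_ok -> tag_release]. New: tag_release.
Round 6: (5) [tag_release AND hdr_changed -> cache_hit]. New: cache_hit.

artifact_signed, cache_hit, cfg_changed, compile_a, compile_c, deploy_prod, deploy_stage, format_ok, gen_docs, hdr_changed, lint_clean, publish_ok, run_integ, src_changed, tag_release, tests_changed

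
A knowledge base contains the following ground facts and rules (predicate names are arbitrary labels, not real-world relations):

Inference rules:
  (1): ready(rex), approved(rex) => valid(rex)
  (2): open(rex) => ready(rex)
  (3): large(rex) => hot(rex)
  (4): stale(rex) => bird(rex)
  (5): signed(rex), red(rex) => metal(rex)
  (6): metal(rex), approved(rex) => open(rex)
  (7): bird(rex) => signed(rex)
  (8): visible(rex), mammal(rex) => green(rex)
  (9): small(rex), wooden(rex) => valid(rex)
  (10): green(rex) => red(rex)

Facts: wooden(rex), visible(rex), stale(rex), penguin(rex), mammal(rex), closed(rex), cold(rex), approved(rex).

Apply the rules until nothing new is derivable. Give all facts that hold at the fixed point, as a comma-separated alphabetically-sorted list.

approved(rex), bird(rex), closed(rex), cold(rex), green(rex), mammal(rex), metal(rex), open(rex), penguin(rex), ready(rex), red(rex), signed(rex), stale(rex), valid(rex), visible(rex), wooden(rex)

Round 1: (4) [stale(rex) => bird(rex)]; (8) [visible(rex), mammal(rex) => green(rex)]. New: bird(rex), green(rex).
Round 2: (7) [bird(rex) => signed(rex)]; (10) [green(rex) => red(rex)]. New: signed(rex), red(rex).
Round 3: (5) [signed(rex), red(rex) => metal(rex)]. New: metal(rex).
Round 4: (6) [metal(rex), approved(rex) => open(rex)]. New: open(rex).
Round 5: (2) [open(rex) => ready(rex)]. New: ready(rex).
Round 6: (1) [ready(rex), approved(rex) => valid(rex)]. New: valid(rex).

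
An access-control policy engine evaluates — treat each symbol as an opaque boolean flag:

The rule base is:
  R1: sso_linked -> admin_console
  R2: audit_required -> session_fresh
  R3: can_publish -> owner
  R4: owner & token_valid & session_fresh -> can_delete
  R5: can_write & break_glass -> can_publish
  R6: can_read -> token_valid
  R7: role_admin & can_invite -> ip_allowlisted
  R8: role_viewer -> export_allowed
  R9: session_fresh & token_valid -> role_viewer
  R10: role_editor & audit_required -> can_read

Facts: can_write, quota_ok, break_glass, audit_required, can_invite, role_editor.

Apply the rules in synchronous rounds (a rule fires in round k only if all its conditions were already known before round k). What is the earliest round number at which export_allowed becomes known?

4

Round 1 fires R2, R5, R10, giving session_fresh, can_publish, can_read.
Round 2 fires R3, R6, giving owner, token_valid.
Round 3 fires R4, R9, giving can_delete, role_viewer.
Round 4 fires R8, giving export_allowed.
export_allowed first appears in round 4.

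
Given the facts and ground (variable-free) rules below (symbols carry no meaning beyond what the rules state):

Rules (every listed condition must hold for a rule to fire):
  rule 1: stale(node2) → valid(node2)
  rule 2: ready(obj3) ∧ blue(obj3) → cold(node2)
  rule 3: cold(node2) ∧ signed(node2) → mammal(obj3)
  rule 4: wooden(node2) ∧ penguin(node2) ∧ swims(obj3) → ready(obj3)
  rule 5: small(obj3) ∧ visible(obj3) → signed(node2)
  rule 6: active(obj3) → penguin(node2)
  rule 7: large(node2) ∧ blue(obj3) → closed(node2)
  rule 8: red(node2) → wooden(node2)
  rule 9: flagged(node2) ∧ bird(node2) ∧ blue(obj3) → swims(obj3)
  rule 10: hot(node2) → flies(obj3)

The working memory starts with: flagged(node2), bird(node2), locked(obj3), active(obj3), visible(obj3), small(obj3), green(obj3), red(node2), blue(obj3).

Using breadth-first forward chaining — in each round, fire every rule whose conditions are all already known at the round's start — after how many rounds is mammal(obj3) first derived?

4

Round 1 fires rule 5, rule 6, rule 8, rule 9, giving signed(node2), penguin(node2), wooden(node2), swims(obj3).
Round 2 fires rule 4, giving ready(obj3).
Round 3 fires rule 2, giving cold(node2).
Round 4 fires rule 3, giving mammal(obj3).
mammal(obj3) first appears in round 4.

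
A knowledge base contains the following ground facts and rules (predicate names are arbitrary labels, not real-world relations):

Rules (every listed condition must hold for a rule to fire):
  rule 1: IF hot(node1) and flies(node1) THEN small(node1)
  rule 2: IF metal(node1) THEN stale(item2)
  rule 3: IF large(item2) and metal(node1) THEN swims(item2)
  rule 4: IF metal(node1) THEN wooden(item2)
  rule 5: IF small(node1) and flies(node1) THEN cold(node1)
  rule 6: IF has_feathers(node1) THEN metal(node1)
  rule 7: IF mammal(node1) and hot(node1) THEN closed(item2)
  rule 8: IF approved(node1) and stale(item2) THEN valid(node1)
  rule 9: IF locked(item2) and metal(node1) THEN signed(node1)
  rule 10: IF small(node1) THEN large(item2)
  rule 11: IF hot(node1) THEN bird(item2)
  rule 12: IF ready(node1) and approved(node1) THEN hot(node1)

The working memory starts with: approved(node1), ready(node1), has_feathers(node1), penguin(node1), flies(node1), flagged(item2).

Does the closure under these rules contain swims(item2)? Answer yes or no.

yes

Round 1 fires rule 6, rule 12, giving metal(node1), hot(node1).
Round 2 fires rule 1, rule 2, rule 4, rule 11, giving small(node1), stale(item2), wooden(item2), bird(item2).
Round 3 fires rule 5, rule 8, rule 10, giving cold(node1), valid(node1), large(item2).
Round 4 fires rule 3, giving swims(item2).
swims(item2) appears in round 4, so it is derivable.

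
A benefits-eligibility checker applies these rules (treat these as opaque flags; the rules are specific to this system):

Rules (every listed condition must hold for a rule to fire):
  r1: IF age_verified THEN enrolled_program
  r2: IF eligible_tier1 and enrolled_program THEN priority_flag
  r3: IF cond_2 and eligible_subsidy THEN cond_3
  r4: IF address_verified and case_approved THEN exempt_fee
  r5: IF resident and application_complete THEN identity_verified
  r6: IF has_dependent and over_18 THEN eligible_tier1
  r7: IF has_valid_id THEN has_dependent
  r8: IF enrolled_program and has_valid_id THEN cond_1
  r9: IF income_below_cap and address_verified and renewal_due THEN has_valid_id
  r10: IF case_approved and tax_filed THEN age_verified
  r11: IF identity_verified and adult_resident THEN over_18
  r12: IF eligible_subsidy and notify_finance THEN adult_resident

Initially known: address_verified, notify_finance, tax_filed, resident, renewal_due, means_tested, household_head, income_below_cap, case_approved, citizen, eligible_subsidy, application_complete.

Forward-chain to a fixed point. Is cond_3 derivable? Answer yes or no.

no

Round 1 — r4, r5, r9, r10, r12, derive exempt_fee, identity_verified, has_valid_id, age_verified, adult_resident.
Round 2 — r1, r7, r11, derive enrolled_program, has_dependent, over_18.
Round 3 — r6, r8, derive eligible_tier1, cond_1.
Round 4 — r2, derive priority_flag.
Fixed point reached. cond_3 is concluded only by r3; r3 needs cond_2 (never derived).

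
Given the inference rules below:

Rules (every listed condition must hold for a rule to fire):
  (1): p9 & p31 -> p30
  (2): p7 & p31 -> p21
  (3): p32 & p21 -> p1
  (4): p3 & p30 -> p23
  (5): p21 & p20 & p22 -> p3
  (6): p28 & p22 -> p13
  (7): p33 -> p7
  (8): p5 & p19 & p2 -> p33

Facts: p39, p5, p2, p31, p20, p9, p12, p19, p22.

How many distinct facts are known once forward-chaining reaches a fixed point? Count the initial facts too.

Round 1: (1) [p9 & p31 -> p30]; (8) [p5 & p19 & p2 -> p33]. New: p30, p33.
Round 2: (7) [p33 -> p7]. New: p7.
Round 3: (2) [p7 & p31 -> p21]. New: p21.
Round 4: (5) [p21 & p20 & p22 -> p3]. New: p3.
Round 5: (4) [p3 & p30 -> p23]. New: p23.
Closure: {p12, p19, p2, p20, p21, p22, p23, p3, p30, p31, p33, p39, p5, p7, p9} — 15 facts.

15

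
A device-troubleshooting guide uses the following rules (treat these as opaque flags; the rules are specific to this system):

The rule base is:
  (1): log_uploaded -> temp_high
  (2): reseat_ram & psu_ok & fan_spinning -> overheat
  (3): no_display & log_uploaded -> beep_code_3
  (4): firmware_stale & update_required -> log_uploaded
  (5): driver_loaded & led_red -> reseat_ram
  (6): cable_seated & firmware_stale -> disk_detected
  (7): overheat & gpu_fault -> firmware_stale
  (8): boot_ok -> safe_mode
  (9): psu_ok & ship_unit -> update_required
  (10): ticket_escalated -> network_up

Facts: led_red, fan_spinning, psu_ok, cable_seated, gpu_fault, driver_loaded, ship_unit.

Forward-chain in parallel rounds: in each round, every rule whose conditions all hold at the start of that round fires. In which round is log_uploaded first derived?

4

Round 1: (5) [driver_loaded & led_red -> reseat_ram]; (9) [psu_ok & ship_unit -> update_required]. New: reseat_ram, update_required.
Round 2: (2) [reseat_ram & psu_ok & fan_spinning -> overheat]. New: overheat.
Round 3: (7) [overheat & gpu_fault -> firmware_stale]. New: firmware_stale.
Round 4: (4) [firmware_stale & update_required -> log_uploaded]; (6) [cable_seated & firmware_stale -> disk_detected]. New: log_uploaded, disk_detected.
log_uploaded first appears in round 4.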